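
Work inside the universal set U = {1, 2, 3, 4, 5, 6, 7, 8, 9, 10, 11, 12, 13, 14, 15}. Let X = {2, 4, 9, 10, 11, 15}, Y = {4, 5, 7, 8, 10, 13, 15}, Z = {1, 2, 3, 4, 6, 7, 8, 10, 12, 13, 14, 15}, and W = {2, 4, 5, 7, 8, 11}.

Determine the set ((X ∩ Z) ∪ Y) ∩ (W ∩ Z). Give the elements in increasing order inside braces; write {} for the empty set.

{2, 4, 7, 8}

X ∩ Z = {2, 4, 10, 15}
(X ∩ Z) ∪ Y = {2, 4, 5, 7, 8, 10, 13, 15}
W ∩ Z = {2, 4, 7, 8}
((X ∩ Z) ∪ Y) ∩ (W ∩ Z) = {2, 4, 7, 8}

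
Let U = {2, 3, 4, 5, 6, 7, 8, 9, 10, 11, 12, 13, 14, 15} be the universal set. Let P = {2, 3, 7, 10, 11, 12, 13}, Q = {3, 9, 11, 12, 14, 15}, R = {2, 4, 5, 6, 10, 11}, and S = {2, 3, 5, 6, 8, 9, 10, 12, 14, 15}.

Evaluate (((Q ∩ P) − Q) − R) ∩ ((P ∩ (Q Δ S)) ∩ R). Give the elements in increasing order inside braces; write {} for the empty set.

Q ∩ P = {3, 11, 12}
(Q ∩ P) − Q = {}
((Q ∩ P) − Q) − R = {}
Q Δ S = {2, 5, 6, 8, 10, 11}
P ∩ (Q Δ S) = {2, 10, 11}
(P ∩ (Q Δ S)) ∩ R = {2, 10, 11}
(((Q ∩ P) − Q) − R) ∩ ((P ∩ (Q Δ S)) ∩ R) = {}

{}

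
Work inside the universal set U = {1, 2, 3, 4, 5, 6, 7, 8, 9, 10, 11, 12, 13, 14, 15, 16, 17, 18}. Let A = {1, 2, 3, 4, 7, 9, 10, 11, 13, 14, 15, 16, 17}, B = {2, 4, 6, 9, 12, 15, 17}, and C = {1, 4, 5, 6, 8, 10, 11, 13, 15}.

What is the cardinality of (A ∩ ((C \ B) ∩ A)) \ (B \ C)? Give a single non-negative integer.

4

C \ B = {1, 5, 8, 10, 11, 13}
(C \ B) ∩ A = {1, 10, 11, 13}
A ∩ ((C \ B) ∩ A) = {1, 10, 11, 13}
B \ C = {2, 9, 12, 17}
(A ∩ ((C \ B) ∩ A)) \ (B \ C) = {1, 10, 11, 13}
|(A ∩ ((C \ B) ∩ A)) \ (B \ C)| = 4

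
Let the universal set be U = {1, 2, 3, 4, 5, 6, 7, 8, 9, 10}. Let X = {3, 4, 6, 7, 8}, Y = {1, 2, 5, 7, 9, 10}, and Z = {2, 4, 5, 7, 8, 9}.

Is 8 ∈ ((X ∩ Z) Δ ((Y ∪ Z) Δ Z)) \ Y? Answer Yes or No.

Yes

8 ∈ X and 8 ∈ Z, so 8 ∈ X ∩ Z
8 ∉ Y and 8 ∈ Z, so 8 ∈ Y ∪ Z
8 ∈ (Y ∪ Z) and 8 ∈ Z, so 8 ∉ (Y ∪ Z) Δ Z
8 ∈ (X ∩ Z) and 8 ∉ ((Y ∪ Z) Δ Z), so 8 ∈ (X ∩ Z) Δ ((Y ∪ Z) Δ Z)
8 ∈ ((X ∩ Z) Δ ((Y ∪ Z) Δ Z)) and 8 ∉ Y, so 8 ∈ ((X ∩ Z) Δ ((Y ∪ Z) Δ Z)) \ Y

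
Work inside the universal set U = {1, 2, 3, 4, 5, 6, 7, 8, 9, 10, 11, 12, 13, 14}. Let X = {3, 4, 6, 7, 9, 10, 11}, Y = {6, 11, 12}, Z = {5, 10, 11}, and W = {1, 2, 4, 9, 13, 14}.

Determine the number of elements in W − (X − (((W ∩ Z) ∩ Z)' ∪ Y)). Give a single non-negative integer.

W ∩ Z = {}
(W ∩ Z) ∩ Z = {}
((W ∩ Z) ∩ Z)' = {1, 2, 3, 4, 5, 6, 7, 8, 9, 10, 11, 12, 13, 14}
((W ∩ Z) ∩ Z)' ∪ Y = {1, 2, 3, 4, 5, 6, 7, 8, 9, 10, 11, 12, 13, 14}
X − (((W ∩ Z) ∩ Z)' ∪ Y) = {}
W − (X − (((W ∩ Z) ∩ Z)' ∪ Y)) = {1, 2, 4, 9, 13, 14}
|W − (X − (((W ∩ Z) ∩ Z)' ∪ Y))| = 6

6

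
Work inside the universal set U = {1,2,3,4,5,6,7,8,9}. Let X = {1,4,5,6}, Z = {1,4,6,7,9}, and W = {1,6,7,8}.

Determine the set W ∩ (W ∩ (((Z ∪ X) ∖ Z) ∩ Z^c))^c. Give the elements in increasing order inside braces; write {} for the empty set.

Z ∪ X = {1,4,5,6,7,9}
(Z ∪ X) ∖ Z = {5}
Z^c = {2,3,5,8}
((Z ∪ X) ∖ Z) ∩ Z^c = {5}
W ∩ (((Z ∪ X) ∖ Z) ∩ Z^c) = {}
(W ∩ (((Z ∪ X) ∖ Z) ∩ Z^c))^c = {1,2,3,4,5,6,7,8,9}
W ∩ (W ∩ (((Z ∪ X) ∖ Z) ∩ Z^c))^c = {1,6,7,8}

{1,6,7,8}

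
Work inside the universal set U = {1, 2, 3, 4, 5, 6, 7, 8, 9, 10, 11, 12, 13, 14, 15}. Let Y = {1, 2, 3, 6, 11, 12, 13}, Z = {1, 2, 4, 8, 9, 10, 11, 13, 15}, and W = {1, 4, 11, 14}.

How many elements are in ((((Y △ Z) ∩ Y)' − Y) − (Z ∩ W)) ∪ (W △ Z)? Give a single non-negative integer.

Y △ Z = {3, 4, 6, 8, 9, 10, 12, 15}
(Y △ Z) ∩ Y = {3, 6, 12}
((Y △ Z) ∩ Y)' = {1, 2, 4, 5, 7, 8, 9, 10, 11, 13, 14, 15}
((Y △ Z) ∩ Y)' − Y = {4, 5, 7, 8, 9, 10, 14, 15}
Z ∩ W = {1, 4, 11}
(((Y △ Z) ∩ Y)' − Y) − (Z ∩ W) = {5, 7, 8, 9, 10, 14, 15}
W △ Z = {2, 8, 9, 10, 13, 14, 15}
((((Y △ Z) ∩ Y)' − Y) − (Z ∩ W)) ∪ (W △ Z) = {2, 5, 7, 8, 9, 10, 13, 14, 15}
|((((Y △ Z) ∩ Y)' − Y) − (Z ∩ W)) ∪ (W △ Z)| = 9

9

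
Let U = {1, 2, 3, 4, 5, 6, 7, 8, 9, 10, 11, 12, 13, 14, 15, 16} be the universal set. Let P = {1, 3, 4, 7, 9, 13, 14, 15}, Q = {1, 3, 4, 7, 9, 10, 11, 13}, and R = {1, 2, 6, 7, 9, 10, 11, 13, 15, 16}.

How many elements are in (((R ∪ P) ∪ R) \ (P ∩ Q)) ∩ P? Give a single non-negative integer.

R ∪ P = {1, 2, 3, 4, 6, 7, 9, 10, 11, 13, 14, 15, 16}
(R ∪ P) ∪ R = {1, 2, 3, 4, 6, 7, 9, 10, 11, 13, 14, 15, 16}
P ∩ Q = {1, 3, 4, 7, 9, 13}
((R ∪ P) ∪ R) \ (P ∩ Q) = {2, 6, 10, 11, 14, 15, 16}
(((R ∪ P) ∪ R) \ (P ∩ Q)) ∩ P = {14, 15}
|(((R ∪ P) ∪ R) \ (P ∩ Q)) ∩ P| = 2

2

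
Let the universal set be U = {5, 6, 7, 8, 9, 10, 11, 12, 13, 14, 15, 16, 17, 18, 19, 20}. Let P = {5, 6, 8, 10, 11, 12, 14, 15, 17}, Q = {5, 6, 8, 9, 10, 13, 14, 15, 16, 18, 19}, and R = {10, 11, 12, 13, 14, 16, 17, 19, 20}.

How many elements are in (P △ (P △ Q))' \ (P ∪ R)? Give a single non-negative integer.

1

P △ Q = {9, 11, 12, 13, 16, 17, 18, 19}
P △ (P △ Q) = {5, 6, 8, 9, 10, 13, 14, 15, 16, 18, 19}
(P △ (P △ Q))' = {7, 11, 12, 17, 20}
P ∪ R = {5, 6, 8, 10, 11, 12, 13, 14, 15, 16, 17, 19, 20}
(P △ (P △ Q))' \ (P ∪ R) = {7}
|(P △ (P △ Q))' \ (P ∪ R)| = 1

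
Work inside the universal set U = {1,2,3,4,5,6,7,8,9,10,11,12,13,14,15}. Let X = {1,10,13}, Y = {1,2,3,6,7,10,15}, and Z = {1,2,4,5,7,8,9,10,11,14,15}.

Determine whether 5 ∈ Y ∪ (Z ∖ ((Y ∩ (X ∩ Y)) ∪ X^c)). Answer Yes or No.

No

5 ∉ X and 5 ∉ Y, so 5 ∉ X ∩ Y
5 ∉ Y and 5 ∉ (X ∩ Y), so 5 ∉ Y ∩ (X ∩ Y)
5 ∉ X, so 5 ∈ X^c
5 ∉ (Y ∩ (X ∩ Y)) and 5 ∈ X^c, so 5 ∈ (Y ∩ (X ∩ Y)) ∪ X^c
5 ∈ Z and 5 ∈ ((Y ∩ (X ∩ Y)) ∪ X^c), so 5 ∉ Z ∖ ((Y ∩ (X ∩ Y)) ∪ X^c)
5 ∉ Y and 5 ∉ (Z ∖ ((Y ∩ (X ∩ Y)) ∪ X^c)), so 5 ∉ Y ∪ (Z ∖ ((Y ∩ (X ∩ Y)) ∪ X^c))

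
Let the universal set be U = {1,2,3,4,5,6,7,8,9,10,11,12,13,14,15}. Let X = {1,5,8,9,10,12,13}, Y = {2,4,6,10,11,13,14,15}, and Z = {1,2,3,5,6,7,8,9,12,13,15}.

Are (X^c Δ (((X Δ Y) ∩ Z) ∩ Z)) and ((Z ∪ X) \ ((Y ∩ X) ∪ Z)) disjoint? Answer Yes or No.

Yes

X^c = {2,3,4,6,7,11,14,15}
X Δ Y = {1,2,4,5,6,8,9,11,12,14,15}
(X Δ Y) ∩ Z = {1,2,5,6,8,9,12,15}
((X Δ Y) ∩ Z) ∩ Z = {1,2,5,6,8,9,12,15}
X^c Δ (((X Δ Y) ∩ Z) ∩ Z) = {1,3,4,5,7,8,9,11,12,14}
Z ∪ X = {1,2,3,5,6,7,8,9,10,12,13,15}
Y ∩ X = {10,13}
(Y ∩ X) ∪ Z = {1,2,3,5,6,7,8,9,10,12,13,15}
(Z ∪ X) \ ((Y ∩ X) ∪ Z) = {}
{1,3,4,5,7,8,9,11,12,14} and {} share no elements.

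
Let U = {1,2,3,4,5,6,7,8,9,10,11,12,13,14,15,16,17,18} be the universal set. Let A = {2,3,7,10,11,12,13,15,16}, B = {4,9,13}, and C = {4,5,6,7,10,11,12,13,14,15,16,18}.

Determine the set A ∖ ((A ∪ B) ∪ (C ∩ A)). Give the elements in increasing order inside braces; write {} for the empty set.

{}

A ∪ B = {2,3,4,7,9,10,11,12,13,15,16}
C ∩ A = {7,10,11,12,13,15,16}
(A ∪ B) ∪ (C ∩ A) = {2,3,4,7,9,10,11,12,13,15,16}
A ∖ ((A ∪ B) ∪ (C ∩ A)) = {}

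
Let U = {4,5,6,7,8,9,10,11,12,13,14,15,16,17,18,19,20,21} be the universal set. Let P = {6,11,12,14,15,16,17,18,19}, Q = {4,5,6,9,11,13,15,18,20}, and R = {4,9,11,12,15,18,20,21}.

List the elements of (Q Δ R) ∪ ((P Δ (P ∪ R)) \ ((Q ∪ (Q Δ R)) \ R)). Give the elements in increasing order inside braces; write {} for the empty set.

{4,5,6,9,12,13,20,21}

Q Δ R = {5,6,12,13,21}
P ∪ R = {4,6,9,11,12,14,15,16,17,18,19,20,21}
P Δ (P ∪ R) = {4,9,20,21}
Q ∪ (Q Δ R) = {4,5,6,9,11,12,13,15,18,20,21}
(Q ∪ (Q Δ R)) \ R = {5,6,13}
(P Δ (P ∪ R)) \ ((Q ∪ (Q Δ R)) \ R) = {4,9,20,21}
(Q Δ R) ∪ ((P Δ (P ∪ R)) \ ((Q ∪ (Q Δ R)) \ R)) = {4,5,6,9,12,13,20,21}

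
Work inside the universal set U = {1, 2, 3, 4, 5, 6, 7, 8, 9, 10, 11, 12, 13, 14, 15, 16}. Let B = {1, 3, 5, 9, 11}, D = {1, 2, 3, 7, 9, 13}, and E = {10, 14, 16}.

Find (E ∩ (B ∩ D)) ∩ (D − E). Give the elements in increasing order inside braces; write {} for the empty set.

B ∩ D = {1, 3, 9}
E ∩ (B ∩ D) = {}
D − E = {1, 2, 3, 7, 9, 13}
(E ∩ (B ∩ D)) ∩ (D − E) = {}

{}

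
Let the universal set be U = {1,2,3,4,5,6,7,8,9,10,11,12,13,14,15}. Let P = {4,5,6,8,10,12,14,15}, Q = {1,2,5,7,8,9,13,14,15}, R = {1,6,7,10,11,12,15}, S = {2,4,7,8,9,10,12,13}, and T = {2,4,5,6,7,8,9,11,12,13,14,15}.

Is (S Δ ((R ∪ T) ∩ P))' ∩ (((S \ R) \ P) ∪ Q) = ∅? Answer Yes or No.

R ∪ T = {1,2,4,5,6,7,8,9,10,11,12,13,14,15}
(R ∪ T) ∩ P = {4,5,6,8,10,12,14,15}
S Δ ((R ∪ T) ∩ P) = {2,5,6,7,9,13,14,15}
(S Δ ((R ∪ T) ∩ P))' = {1,3,4,8,10,11,12}
S \ R = {2,4,8,9,13}
(S \ R) \ P = {2,9,13}
((S \ R) \ P) ∪ Q = {1,2,5,7,8,9,13,14,15}
1 lies in both, so they are not disjoint.

No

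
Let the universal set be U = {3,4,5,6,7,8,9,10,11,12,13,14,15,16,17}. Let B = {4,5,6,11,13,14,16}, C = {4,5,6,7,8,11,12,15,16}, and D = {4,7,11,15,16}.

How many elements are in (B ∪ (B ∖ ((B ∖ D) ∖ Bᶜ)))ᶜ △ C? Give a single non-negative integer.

B ∖ D = {5,6,13,14}
Bᶜ = {3,7,8,9,10,12,15,17}
(B ∖ D) ∖ Bᶜ = {5,6,13,14}
B ∖ ((B ∖ D) ∖ Bᶜ) = {4,11,16}
B ∪ (B ∖ ((B ∖ D) ∖ Bᶜ)) = {4,5,6,11,13,14,16}
(B ∪ (B ∖ ((B ∖ D) ∖ Bᶜ)))ᶜ = {3,7,8,9,10,12,15,17}
(B ∪ (B ∖ ((B ∖ D) ∖ Bᶜ)))ᶜ △ C = {3,4,5,6,9,10,11,16,17}
|(B ∪ (B ∖ ((B ∖ D) ∖ Bᶜ)))ᶜ △ C| = 9

9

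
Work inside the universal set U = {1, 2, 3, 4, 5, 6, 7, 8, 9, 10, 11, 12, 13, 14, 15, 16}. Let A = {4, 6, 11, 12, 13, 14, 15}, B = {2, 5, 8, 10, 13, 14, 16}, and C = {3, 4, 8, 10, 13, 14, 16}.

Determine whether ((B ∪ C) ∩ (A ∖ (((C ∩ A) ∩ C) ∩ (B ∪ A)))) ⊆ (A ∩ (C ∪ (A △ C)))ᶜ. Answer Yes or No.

Yes

B ∪ C = {2, 3, 4, 5, 8, 10, 13, 14, 16}
C ∩ A = {4, 13, 14}
(C ∩ A) ∩ C = {4, 13, 14}
B ∪ A = {2, 4, 5, 6, 8, 10, 11, 12, 13, 14, 15, 16}
((C ∩ A) ∩ C) ∩ (B ∪ A) = {4, 13, 14}
A ∖ (((C ∩ A) ∩ C) ∩ (B ∪ A)) = {6, 11, 12, 15}
(B ∪ C) ∩ (A ∖ (((C ∩ A) ∩ C) ∩ (B ∪ A))) = {}
A △ C = {3, 6, 8, 10, 11, 12, 15, 16}
C ∪ (A △ C) = {3, 4, 6, 8, 10, 11, 12, 13, 14, 15, 16}
A ∩ (C ∪ (A △ C)) = {4, 6, 11, 12, 13, 14, 15}
(A ∩ (C ∪ (A △ C)))ᶜ = {1, 2, 3, 5, 7, 8, 9, 10, 16}
Every element of {} is in {1, 2, 3, 5, 7, 8, 9, 10, 16}, so (B ∪ C) ∩ (A ∖ (((C ∩ A) ∩ C) ∩ (B ∪ A))) ⊆ (A ∩ (C ∪ (A △ C)))ᶜ.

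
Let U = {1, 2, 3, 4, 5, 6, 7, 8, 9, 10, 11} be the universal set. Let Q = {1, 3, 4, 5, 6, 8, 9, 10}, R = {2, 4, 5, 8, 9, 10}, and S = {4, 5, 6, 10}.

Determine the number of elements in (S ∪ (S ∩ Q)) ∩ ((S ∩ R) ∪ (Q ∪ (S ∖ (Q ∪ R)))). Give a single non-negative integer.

S ∩ Q = {4, 5, 6, 10}
S ∪ (S ∩ Q) = {4, 5, 6, 10}
S ∩ R = {4, 5, 10}
Q ∪ R = {1, 2, 3, 4, 5, 6, 8, 9, 10}
S ∖ (Q ∪ R) = {}
Q ∪ (S ∖ (Q ∪ R)) = {1, 3, 4, 5, 6, 8, 9, 10}
(S ∩ R) ∪ (Q ∪ (S ∖ (Q ∪ R))) = {1, 3, 4, 5, 6, 8, 9, 10}
(S ∪ (S ∩ Q)) ∩ ((S ∩ R) ∪ (Q ∪ (S ∖ (Q ∪ R)))) = {4, 5, 6, 10}
|(S ∪ (S ∩ Q)) ∩ ((S ∩ R) ∪ (Q ∪ (S ∖ (Q ∪ R))))| = 4

4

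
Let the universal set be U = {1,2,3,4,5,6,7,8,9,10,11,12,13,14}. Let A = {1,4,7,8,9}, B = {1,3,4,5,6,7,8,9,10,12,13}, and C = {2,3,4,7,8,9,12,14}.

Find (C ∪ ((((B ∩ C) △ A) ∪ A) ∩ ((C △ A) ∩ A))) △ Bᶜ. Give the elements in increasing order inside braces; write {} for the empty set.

B ∩ C = {3,4,7,8,9,12}
(B ∩ C) △ A = {1,3,12}
((B ∩ C) △ A) ∪ A = {1,3,4,7,8,9,12}
C △ A = {1,2,3,12,14}
(C △ A) ∩ A = {1}
(((B ∩ C) △ A) ∪ A) ∩ ((C △ A) ∩ A) = {1}
C ∪ ((((B ∩ C) △ A) ∪ A) ∩ ((C △ A) ∩ A)) = {1,2,3,4,7,8,9,12,14}
Bᶜ = {2,11,14}
(C ∪ ((((B ∩ C) △ A) ∪ A) ∩ ((C △ A) ∩ A))) △ Bᶜ = {1,3,4,7,8,9,11,12}

{1,3,4,7,8,9,11,12}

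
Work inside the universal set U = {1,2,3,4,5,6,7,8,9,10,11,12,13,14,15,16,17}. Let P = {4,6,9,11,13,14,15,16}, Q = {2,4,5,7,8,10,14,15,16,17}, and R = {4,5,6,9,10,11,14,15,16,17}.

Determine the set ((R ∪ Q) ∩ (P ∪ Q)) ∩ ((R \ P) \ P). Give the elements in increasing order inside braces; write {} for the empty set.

{5,10,17}

R ∪ Q = {2,4,5,6,7,8,9,10,11,14,15,16,17}
P ∪ Q = {2,4,5,6,7,8,9,10,11,13,14,15,16,17}
(R ∪ Q) ∩ (P ∪ Q) = {2,4,5,6,7,8,9,10,11,14,15,16,17}
R \ P = {5,10,17}
(R \ P) \ P = {5,10,17}
((R ∪ Q) ∩ (P ∪ Q)) ∩ ((R \ P) \ P) = {5,10,17}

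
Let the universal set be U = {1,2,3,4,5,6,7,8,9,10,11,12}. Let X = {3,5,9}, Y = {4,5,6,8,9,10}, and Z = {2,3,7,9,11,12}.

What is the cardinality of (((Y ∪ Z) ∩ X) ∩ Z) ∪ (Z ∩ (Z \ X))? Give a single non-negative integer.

6

Y ∪ Z = {2,3,4,5,6,7,8,9,10,11,12}
(Y ∪ Z) ∩ X = {3,5,9}
((Y ∪ Z) ∩ X) ∩ Z = {3,9}
Z \ X = {2,7,11,12}
Z ∩ (Z \ X) = {2,7,11,12}
(((Y ∪ Z) ∩ X) ∩ Z) ∪ (Z ∩ (Z \ X)) = {2,3,7,9,11,12}
|(((Y ∪ Z) ∩ X) ∩ Z) ∪ (Z ∩ (Z \ X))| = 6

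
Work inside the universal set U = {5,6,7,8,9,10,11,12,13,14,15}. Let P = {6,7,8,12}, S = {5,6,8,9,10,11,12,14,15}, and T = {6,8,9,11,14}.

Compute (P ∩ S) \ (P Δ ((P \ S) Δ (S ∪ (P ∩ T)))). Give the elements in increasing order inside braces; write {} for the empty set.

P ∩ S = {6,8,12}
P \ S = {7}
P ∩ T = {6,8}
S ∪ (P ∩ T) = {5,6,8,9,10,11,12,14,15}
(P \ S) Δ (S ∪ (P ∩ T)) = {5,6,7,8,9,10,11,12,14,15}
P Δ ((P \ S) Δ (S ∪ (P ∩ T))) = {5,9,10,11,14,15}
(P ∩ S) \ (P Δ ((P \ S) Δ (S ∪ (P ∩ T)))) = {6,8,12}

{6,8,12}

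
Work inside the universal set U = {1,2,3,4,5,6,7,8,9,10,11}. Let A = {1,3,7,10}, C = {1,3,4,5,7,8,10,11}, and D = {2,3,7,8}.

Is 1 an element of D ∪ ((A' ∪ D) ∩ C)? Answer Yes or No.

1 ∈ A, so 1 ∉ A'
1 ∉ A' and 1 ∉ D, so 1 ∉ A' ∪ D
1 ∉ (A' ∪ D) and 1 ∈ C, so 1 ∉ (A' ∪ D) ∩ C
1 ∉ D and 1 ∉ ((A' ∪ D) ∩ C), so 1 ∉ D ∪ ((A' ∪ D) ∩ C)

No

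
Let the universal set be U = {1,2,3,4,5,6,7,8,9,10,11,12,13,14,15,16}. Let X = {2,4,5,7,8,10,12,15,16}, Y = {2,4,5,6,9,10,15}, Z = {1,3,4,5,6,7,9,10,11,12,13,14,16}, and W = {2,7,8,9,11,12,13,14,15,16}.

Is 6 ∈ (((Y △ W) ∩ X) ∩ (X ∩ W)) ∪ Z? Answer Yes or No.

Yes

6 ∈ Y and 6 ∉ W, so 6 ∈ Y △ W
6 ∈ (Y △ W) and 6 ∉ X, so 6 ∉ (Y △ W) ∩ X
6 ∉ X and 6 ∉ W, so 6 ∉ X ∩ W
6 ∉ ((Y △ W) ∩ X) and 6 ∉ (X ∩ W), so 6 ∉ ((Y △ W) ∩ X) ∩ (X ∩ W)
6 ∉ (((Y △ W) ∩ X) ∩ (X ∩ W)) and 6 ∈ Z, so 6 ∈ (((Y △ W) ∩ X) ∩ (X ∩ W)) ∪ Z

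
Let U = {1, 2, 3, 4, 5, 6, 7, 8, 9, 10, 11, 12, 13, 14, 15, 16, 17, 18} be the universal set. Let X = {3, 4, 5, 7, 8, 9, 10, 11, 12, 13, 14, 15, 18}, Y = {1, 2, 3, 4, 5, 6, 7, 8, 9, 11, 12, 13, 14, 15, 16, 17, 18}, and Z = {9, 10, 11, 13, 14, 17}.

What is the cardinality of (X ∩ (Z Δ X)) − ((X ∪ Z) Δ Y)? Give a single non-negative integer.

8

Z Δ X = {3, 4, 5, 7, 8, 12, 15, 17, 18}
X ∩ (Z Δ X) = {3, 4, 5, 7, 8, 12, 15, 18}
X ∪ Z = {3, 4, 5, 7, 8, 9, 10, 11, 12, 13, 14, 15, 17, 18}
(X ∪ Z) Δ Y = {1, 2, 6, 10, 16}
(X ∩ (Z Δ X)) − ((X ∪ Z) Δ Y) = {3, 4, 5, 7, 8, 12, 15, 18}
|(X ∩ (Z Δ X)) − ((X ∪ Z) Δ Y)| = 8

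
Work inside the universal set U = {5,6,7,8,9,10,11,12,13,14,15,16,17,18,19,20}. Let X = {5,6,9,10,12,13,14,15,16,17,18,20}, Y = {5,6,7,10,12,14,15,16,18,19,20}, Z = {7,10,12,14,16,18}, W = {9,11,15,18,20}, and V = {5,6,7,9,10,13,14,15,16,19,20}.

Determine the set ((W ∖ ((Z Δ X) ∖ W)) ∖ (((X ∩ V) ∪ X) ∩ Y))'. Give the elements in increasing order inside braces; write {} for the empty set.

Z Δ X = {5,6,7,9,13,15,17,20}
(Z Δ X) ∖ W = {5,6,7,13,17}
W ∖ ((Z Δ X) ∖ W) = {9,11,15,18,20}
X ∩ V = {5,6,9,10,13,14,15,16,20}
(X ∩ V) ∪ X = {5,6,9,10,12,13,14,15,16,17,18,20}
((X ∩ V) ∪ X) ∩ Y = {5,6,10,12,14,15,16,18,20}
(W ∖ ((Z Δ X) ∖ W)) ∖ (((X ∩ V) ∪ X) ∩ Y) = {9,11}
((W ∖ ((Z Δ X) ∖ W)) ∖ (((X ∩ V) ∪ X) ∩ Y))' = {5,6,7,8,10,12,13,14,15,16,17,18,19,20}

{5,6,7,8,10,12,13,14,15,16,17,18,19,20}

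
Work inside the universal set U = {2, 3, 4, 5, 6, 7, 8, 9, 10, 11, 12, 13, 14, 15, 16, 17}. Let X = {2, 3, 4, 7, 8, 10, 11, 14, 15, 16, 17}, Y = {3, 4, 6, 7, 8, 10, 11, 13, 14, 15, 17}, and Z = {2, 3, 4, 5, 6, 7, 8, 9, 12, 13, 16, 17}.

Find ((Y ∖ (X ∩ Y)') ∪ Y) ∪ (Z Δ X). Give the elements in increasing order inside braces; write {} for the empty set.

X ∩ Y = {3, 4, 7, 8, 10, 11, 14, 15, 17}
(X ∩ Y)' = {2, 5, 6, 9, 12, 13, 16}
Y ∖ (X ∩ Y)' = {3, 4, 7, 8, 10, 11, 14, 15, 17}
(Y ∖ (X ∩ Y)') ∪ Y = {3, 4, 6, 7, 8, 10, 11, 13, 14, 15, 17}
Z Δ X = {5, 6, 9, 10, 11, 12, 13, 14, 15}
((Y ∖ (X ∩ Y)') ∪ Y) ∪ (Z Δ X) = {3, 4, 5, 6, 7, 8, 9, 10, 11, 12, 13, 14, 15, 17}

{3, 4, 5, 6, 7, 8, 9, 10, 11, 12, 13, 14, 15, 17}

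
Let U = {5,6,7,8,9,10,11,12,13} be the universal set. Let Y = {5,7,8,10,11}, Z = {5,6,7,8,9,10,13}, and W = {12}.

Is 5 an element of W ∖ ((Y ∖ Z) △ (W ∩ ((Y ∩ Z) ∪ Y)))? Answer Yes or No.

No

5 ∈ Y and 5 ∈ Z, so 5 ∉ Y ∖ Z
5 ∈ Y and 5 ∈ Z, so 5 ∈ Y ∩ Z
5 ∈ (Y ∩ Z) and 5 ∈ Y, so 5 ∈ (Y ∩ Z) ∪ Y
5 ∉ W and 5 ∈ ((Y ∩ Z) ∪ Y), so 5 ∉ W ∩ ((Y ∩ Z) ∪ Y)
5 ∉ (Y ∖ Z) and 5 ∉ (W ∩ ((Y ∩ Z) ∪ Y)), so 5 ∉ (Y ∖ Z) △ (W ∩ ((Y ∩ Z) ∪ Y))
5 ∉ W and 5 ∉ ((Y ∖ Z) △ (W ∩ ((Y ∩ Z) ∪ Y))), so 5 ∉ W ∖ ((Y ∖ Z) △ (W ∩ ((Y ∩ Z) ∪ Y)))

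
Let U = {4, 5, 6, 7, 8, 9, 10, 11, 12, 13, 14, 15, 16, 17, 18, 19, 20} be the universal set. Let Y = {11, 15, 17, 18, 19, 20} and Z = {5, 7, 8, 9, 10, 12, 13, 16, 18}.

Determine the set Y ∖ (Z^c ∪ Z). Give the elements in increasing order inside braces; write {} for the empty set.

Z^c = {4, 6, 11, 14, 15, 17, 19, 20}
Z^c ∪ Z = {4, 5, 6, 7, 8, 9, 10, 11, 12, 13, 14, 15, 16, 17, 18, 19, 20}
Y ∖ (Z^c ∪ Z) = {}

{}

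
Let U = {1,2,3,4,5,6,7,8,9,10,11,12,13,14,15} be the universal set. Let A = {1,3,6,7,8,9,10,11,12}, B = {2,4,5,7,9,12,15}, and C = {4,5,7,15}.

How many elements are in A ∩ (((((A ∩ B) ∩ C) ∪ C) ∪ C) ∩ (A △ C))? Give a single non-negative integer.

A ∩ B = {7,9,12}
(A ∩ B) ∩ C = {7}
((A ∩ B) ∩ C) ∪ C = {4,5,7,15}
(((A ∩ B) ∩ C) ∪ C) ∪ C = {4,5,7,15}
A △ C = {1,3,4,5,6,8,9,10,11,12,15}
((((A ∩ B) ∩ C) ∪ C) ∪ C) ∩ (A △ C) = {4,5,15}
A ∩ (((((A ∩ B) ∩ C) ∪ C) ∪ C) ∩ (A △ C)) = {}
|A ∩ (((((A ∩ B) ∩ C) ∪ C) ∪ C) ∩ (A △ C))| = 0

0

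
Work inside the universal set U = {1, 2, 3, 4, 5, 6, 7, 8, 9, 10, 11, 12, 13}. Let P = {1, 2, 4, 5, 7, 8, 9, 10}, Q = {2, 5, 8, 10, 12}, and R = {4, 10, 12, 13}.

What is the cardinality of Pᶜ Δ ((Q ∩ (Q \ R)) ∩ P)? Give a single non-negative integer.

Pᶜ = {3, 6, 11, 12, 13}
Q \ R = {2, 5, 8}
Q ∩ (Q \ R) = {2, 5, 8}
(Q ∩ (Q \ R)) ∩ P = {2, 5, 8}
Pᶜ Δ ((Q ∩ (Q \ R)) ∩ P) = {2, 3, 5, 6, 8, 11, 12, 13}
|Pᶜ Δ ((Q ∩ (Q \ R)) ∩ P)| = 8

8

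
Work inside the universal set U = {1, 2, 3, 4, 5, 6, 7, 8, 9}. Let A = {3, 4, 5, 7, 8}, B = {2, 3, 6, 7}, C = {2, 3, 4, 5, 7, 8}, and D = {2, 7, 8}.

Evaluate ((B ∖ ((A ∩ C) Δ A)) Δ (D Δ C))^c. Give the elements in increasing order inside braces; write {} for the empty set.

A ∩ C = {3, 4, 5, 7, 8}
(A ∩ C) Δ A = {}
B ∖ ((A ∩ C) Δ A) = {2, 3, 6, 7}
D Δ C = {3, 4, 5}
(B ∖ ((A ∩ C) Δ A)) Δ (D Δ C) = {2, 4, 5, 6, 7}
((B ∖ ((A ∩ C) Δ A)) Δ (D Δ C))^c = {1, 3, 8, 9}

{1, 3, 8, 9}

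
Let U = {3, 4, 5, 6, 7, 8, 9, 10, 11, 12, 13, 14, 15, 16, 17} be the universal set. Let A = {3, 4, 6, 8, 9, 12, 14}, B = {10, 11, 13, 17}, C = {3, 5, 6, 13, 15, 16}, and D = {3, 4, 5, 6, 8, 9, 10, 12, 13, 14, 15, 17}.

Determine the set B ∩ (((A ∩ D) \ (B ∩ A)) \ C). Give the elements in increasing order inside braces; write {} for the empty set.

{}

A ∩ D = {3, 4, 6, 8, 9, 12, 14}
B ∩ A = {}
(A ∩ D) \ (B ∩ A) = {3, 4, 6, 8, 9, 12, 14}
((A ∩ D) \ (B ∩ A)) \ C = {4, 8, 9, 12, 14}
B ∩ (((A ∩ D) \ (B ∩ A)) \ C) = {}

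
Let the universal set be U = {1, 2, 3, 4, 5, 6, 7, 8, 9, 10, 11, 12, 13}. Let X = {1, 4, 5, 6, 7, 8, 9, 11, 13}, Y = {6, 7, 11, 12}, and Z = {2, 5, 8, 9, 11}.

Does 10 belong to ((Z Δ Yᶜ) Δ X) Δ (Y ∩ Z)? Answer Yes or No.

10 ∉ Y, so 10 ∈ Yᶜ
10 ∉ Z and 10 ∈ Yᶜ, so 10 ∈ Z Δ Yᶜ
10 ∈ (Z Δ Yᶜ) and 10 ∉ X, so 10 ∈ (Z Δ Yᶜ) Δ X
10 ∉ Y and 10 ∉ Z, so 10 ∉ Y ∩ Z
10 ∈ ((Z Δ Yᶜ) Δ X) and 10 ∉ (Y ∩ Z), so 10 ∈ ((Z Δ Yᶜ) Δ X) Δ (Y ∩ Z)

Yes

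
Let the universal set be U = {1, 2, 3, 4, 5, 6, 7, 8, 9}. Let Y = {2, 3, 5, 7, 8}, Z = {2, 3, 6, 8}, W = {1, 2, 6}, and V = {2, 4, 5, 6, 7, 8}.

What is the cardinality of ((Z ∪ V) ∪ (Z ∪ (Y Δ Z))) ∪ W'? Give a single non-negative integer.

8

Z ∪ V = {2, 3, 4, 5, 6, 7, 8}
Y Δ Z = {5, 6, 7}
Z ∪ (Y Δ Z) = {2, 3, 5, 6, 7, 8}
(Z ∪ V) ∪ (Z ∪ (Y Δ Z)) = {2, 3, 4, 5, 6, 7, 8}
W' = {3, 4, 5, 7, 8, 9}
((Z ∪ V) ∪ (Z ∪ (Y Δ Z))) ∪ W' = {2, 3, 4, 5, 6, 7, 8, 9}
|((Z ∪ V) ∪ (Z ∪ (Y Δ Z))) ∪ W'| = 8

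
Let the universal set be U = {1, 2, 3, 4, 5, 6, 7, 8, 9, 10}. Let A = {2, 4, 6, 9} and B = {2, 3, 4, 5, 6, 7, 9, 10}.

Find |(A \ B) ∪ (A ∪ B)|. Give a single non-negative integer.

8

A \ B = {}
A ∪ B = {2, 3, 4, 5, 6, 7, 9, 10}
(A \ B) ∪ (A ∪ B) = {2, 3, 4, 5, 6, 7, 9, 10}
|(A \ B) ∪ (A ∪ B)| = 8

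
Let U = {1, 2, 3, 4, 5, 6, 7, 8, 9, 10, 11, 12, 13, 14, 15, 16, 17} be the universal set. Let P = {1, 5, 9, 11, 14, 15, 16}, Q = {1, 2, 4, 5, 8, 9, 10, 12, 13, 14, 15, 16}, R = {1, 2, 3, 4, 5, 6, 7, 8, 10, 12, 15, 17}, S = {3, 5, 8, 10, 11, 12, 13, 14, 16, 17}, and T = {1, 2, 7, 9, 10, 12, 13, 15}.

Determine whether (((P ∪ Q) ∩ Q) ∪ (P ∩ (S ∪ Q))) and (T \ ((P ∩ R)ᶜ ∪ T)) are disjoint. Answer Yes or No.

Yes

P ∪ Q = {1, 2, 4, 5, 8, 9, 10, 11, 12, 13, 14, 15, 16}
(P ∪ Q) ∩ Q = {1, 2, 4, 5, 8, 9, 10, 12, 13, 14, 15, 16}
S ∪ Q = {1, 2, 3, 4, 5, 8, 9, 10, 11, 12, 13, 14, 15, 16, 17}
P ∩ (S ∪ Q) = {1, 5, 9, 11, 14, 15, 16}
((P ∪ Q) ∩ Q) ∪ (P ∩ (S ∪ Q)) = {1, 2, 4, 5, 8, 9, 10, 11, 12, 13, 14, 15, 16}
P ∩ R = {1, 5, 15}
(P ∩ R)ᶜ = {2, 3, 4, 6, 7, 8, 9, 10, 11, 12, 13, 14, 16, 17}
(P ∩ R)ᶜ ∪ T = {1, 2, 3, 4, 6, 7, 8, 9, 10, 11, 12, 13, 14, 15, 16, 17}
T \ ((P ∩ R)ᶜ ∪ T) = {}
{1, 2, 4, 5, 8, 9, 10, 11, 12, 13, 14, 15, 16} and {} share no elements.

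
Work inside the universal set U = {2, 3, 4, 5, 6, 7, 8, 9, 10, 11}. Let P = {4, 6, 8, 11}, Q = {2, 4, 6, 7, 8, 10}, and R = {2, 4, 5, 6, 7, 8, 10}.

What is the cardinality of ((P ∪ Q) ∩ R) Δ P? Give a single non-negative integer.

P ∪ Q = {2, 4, 6, 7, 8, 10, 11}
(P ∪ Q) ∩ R = {2, 4, 6, 7, 8, 10}
((P ∪ Q) ∩ R) Δ P = {2, 7, 10, 11}
|((P ∪ Q) ∩ R) Δ P| = 4

4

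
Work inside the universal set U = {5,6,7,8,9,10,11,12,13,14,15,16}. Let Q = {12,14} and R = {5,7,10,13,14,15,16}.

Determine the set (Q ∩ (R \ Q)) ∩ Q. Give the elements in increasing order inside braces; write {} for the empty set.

R \ Q = {5,7,10,13,15,16}
Q ∩ (R \ Q) = {}
(Q ∩ (R \ Q)) ∩ Q = {}

{}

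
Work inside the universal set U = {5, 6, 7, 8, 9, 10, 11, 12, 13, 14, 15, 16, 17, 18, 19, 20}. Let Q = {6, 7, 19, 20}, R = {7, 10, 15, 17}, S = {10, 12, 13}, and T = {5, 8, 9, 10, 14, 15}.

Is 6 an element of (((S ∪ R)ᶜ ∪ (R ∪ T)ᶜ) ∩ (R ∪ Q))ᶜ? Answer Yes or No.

6 ∉ S and 6 ∉ R, so 6 ∉ S ∪ R
6 ∈ (S ∪ R)ᶜ since 6 ∉ (S ∪ R)
6 ∉ R and 6 ∉ T, so 6 ∉ R ∪ T
6 ∈ (R ∪ T)ᶜ since 6 ∉ (R ∪ T)
6 ∈ (S ∪ R)ᶜ and 6 ∈ (R ∪ T)ᶜ, so 6 ∈ (S ∪ R)ᶜ ∪ (R ∪ T)ᶜ
6 ∉ R and 6 ∈ Q, so 6 ∈ R ∪ Q
6 ∈ ((S ∪ R)ᶜ ∪ (R ∪ T)ᶜ) and 6 ∈ (R ∪ Q), so 6 ∈ ((S ∪ R)ᶜ ∪ (R ∪ T)ᶜ) ∩ (R ∪ Q)
6 ∉ (((S ∪ R)ᶜ ∪ (R ∪ T)ᶜ) ∩ (R ∪ Q))ᶜ since 6 ∈ (((S ∪ R)ᶜ ∪ (R ∪ T)ᶜ) ∩ (R ∪ Q))

No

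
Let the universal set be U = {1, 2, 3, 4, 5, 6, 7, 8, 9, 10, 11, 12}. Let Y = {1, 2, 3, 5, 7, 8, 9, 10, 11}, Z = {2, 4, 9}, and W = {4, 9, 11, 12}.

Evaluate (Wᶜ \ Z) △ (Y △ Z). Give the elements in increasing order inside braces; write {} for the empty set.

{4, 6, 11}

Wᶜ = {1, 2, 3, 5, 6, 7, 8, 10}
Wᶜ \ Z = {1, 3, 5, 6, 7, 8, 10}
Y △ Z = {1, 3, 4, 5, 7, 8, 10, 11}
(Wᶜ \ Z) △ (Y △ Z) = {4, 6, 11}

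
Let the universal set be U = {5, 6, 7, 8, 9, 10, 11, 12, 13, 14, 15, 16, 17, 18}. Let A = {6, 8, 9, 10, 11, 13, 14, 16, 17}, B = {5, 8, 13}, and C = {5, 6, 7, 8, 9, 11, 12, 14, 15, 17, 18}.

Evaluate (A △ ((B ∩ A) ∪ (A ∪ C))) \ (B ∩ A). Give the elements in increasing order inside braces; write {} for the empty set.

{5, 7, 12, 15, 18}

B ∩ A = {8, 13}
A ∪ C = {5, 6, 7, 8, 9, 10, 11, 12, 13, 14, 15, 16, 17, 18}
(B ∩ A) ∪ (A ∪ C) = {5, 6, 7, 8, 9, 10, 11, 12, 13, 14, 15, 16, 17, 18}
A △ ((B ∩ A) ∪ (A ∪ C)) = {5, 7, 12, 15, 18}
(A △ ((B ∩ A) ∪ (A ∪ C))) \ (B ∩ A) = {5, 7, 12, 15, 18}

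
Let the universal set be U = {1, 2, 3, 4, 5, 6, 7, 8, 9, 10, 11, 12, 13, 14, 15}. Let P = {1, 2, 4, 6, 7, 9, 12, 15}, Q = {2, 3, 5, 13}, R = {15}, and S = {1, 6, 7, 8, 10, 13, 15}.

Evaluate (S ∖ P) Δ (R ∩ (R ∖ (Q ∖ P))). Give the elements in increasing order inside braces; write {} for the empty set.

S ∖ P = {8, 10, 13}
Q ∖ P = {3, 5, 13}
R ∖ (Q ∖ P) = {15}
R ∩ (R ∖ (Q ∖ P)) = {15}
(S ∖ P) Δ (R ∩ (R ∖ (Q ∖ P))) = {8, 10, 13, 15}

{8, 10, 13, 15}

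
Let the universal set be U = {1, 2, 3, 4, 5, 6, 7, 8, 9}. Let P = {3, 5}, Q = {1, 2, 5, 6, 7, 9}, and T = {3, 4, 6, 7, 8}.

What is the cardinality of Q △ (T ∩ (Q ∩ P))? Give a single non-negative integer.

Q ∩ P = {5}
T ∩ (Q ∩ P) = {}
Q △ (T ∩ (Q ∩ P)) = {1, 2, 5, 6, 7, 9}
|Q △ (T ∩ (Q ∩ P))| = 6

6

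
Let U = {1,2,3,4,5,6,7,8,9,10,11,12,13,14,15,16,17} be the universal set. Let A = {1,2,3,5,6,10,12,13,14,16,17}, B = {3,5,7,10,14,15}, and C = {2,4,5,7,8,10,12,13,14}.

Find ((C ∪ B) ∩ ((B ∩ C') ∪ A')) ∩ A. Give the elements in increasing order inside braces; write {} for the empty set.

C ∪ B = {2,3,4,5,7,8,10,12,13,14,15}
C' = {1,3,6,9,11,15,16,17}
B ∩ C' = {3,15}
A' = {4,7,8,9,11,15}
(B ∩ C') ∪ A' = {3,4,7,8,9,11,15}
(C ∪ B) ∩ ((B ∩ C') ∪ A') = {3,4,7,8,15}
((C ∪ B) ∩ ((B ∩ C') ∪ A')) ∩ A = {3}

{3}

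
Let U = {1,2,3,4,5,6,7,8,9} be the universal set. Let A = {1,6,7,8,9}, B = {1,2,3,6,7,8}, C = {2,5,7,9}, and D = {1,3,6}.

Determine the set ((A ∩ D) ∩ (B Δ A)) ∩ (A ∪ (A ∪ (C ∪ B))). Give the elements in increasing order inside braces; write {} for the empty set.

A ∩ D = {1,6}
B Δ A = {2,3,9}
(A ∩ D) ∩ (B Δ A) = {}
C ∪ B = {1,2,3,5,6,7,8,9}
A ∪ (C ∪ B) = {1,2,3,5,6,7,8,9}
A ∪ (A ∪ (C ∪ B)) = {1,2,3,5,6,7,8,9}
((A ∩ D) ∩ (B Δ A)) ∩ (A ∪ (A ∪ (C ∪ B))) = {}

{}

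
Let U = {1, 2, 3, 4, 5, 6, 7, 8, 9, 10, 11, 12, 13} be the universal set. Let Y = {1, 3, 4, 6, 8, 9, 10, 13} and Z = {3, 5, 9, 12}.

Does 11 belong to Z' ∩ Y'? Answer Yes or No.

11 ∉ Z, so 11 ∈ Z'
11 ∉ Y, so 11 ∈ Y'
11 ∈ Z' and 11 ∈ Y', so 11 ∈ Z' ∩ Y'

Yes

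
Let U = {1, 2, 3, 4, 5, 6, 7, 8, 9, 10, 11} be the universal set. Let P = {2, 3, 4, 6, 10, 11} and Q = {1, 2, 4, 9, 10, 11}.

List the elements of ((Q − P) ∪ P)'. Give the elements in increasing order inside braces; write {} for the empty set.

Q − P = {1, 9}
(Q − P) ∪ P = {1, 2, 3, 4, 6, 9, 10, 11}
((Q − P) ∪ P)' = {5, 7, 8}

{5, 7, 8}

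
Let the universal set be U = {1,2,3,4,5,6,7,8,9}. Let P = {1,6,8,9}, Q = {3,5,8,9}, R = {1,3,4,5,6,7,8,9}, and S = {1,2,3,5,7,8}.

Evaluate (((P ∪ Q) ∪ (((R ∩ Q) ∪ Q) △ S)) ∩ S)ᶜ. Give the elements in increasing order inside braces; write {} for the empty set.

{4,6,9}

P ∪ Q = {1,3,5,6,8,9}
R ∩ Q = {3,5,8,9}
(R ∩ Q) ∪ Q = {3,5,8,9}
((R ∩ Q) ∪ Q) △ S = {1,2,7,9}
(P ∪ Q) ∪ (((R ∩ Q) ∪ Q) △ S) = {1,2,3,5,6,7,8,9}
((P ∪ Q) ∪ (((R ∩ Q) ∪ Q) △ S)) ∩ S = {1,2,3,5,7,8}
(((P ∪ Q) ∪ (((R ∩ Q) ∪ Q) △ S)) ∩ S)ᶜ = {4,6,9}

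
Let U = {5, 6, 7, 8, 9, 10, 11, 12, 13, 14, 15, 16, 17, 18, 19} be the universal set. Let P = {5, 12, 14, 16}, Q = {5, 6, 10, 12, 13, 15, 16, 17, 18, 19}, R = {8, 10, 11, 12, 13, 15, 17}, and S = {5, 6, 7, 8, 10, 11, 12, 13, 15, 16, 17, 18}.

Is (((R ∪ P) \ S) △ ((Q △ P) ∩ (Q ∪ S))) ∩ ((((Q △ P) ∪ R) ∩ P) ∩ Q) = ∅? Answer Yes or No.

Yes

R ∪ P = {5, 8, 10, 11, 12, 13, 14, 15, 16, 17}
(R ∪ P) \ S = {14}
Q △ P = {6, 10, 13, 14, 15, 17, 18, 19}
Q ∪ S = {5, 6, 7, 8, 10, 11, 12, 13, 15, 16, 17, 18, 19}
(Q △ P) ∩ (Q ∪ S) = {6, 10, 13, 15, 17, 18, 19}
((R ∪ P) \ S) △ ((Q △ P) ∩ (Q ∪ S)) = {6, 10, 13, 14, 15, 17, 18, 19}
(Q △ P) ∪ R = {6, 8, 10, 11, 12, 13, 14, 15, 17, 18, 19}
((Q △ P) ∪ R) ∩ P = {12, 14}
(((Q △ P) ∪ R) ∩ P) ∩ Q = {12}
{6, 10, 13, 14, 15, 17, 18, 19} and {12} share no elements.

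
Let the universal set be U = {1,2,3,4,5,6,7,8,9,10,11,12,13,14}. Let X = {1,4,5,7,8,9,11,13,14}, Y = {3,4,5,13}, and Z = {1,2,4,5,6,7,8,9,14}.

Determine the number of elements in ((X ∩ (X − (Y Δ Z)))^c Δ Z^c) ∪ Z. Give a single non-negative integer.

10

Y Δ Z = {1,2,3,6,7,8,9,13,14}
X − (Y Δ Z) = {4,5,11}
X ∩ (X − (Y Δ Z)) = {4,5,11}
(X ∩ (X − (Y Δ Z)))^c = {1,2,3,6,7,8,9,10,12,13,14}
Z^c = {3,10,11,12,13}
(X ∩ (X − (Y Δ Z)))^c Δ Z^c = {1,2,6,7,8,9,11,14}
((X ∩ (X − (Y Δ Z)))^c Δ Z^c) ∪ Z = {1,2,4,5,6,7,8,9,11,14}
|((X ∩ (X − (Y Δ Z)))^c Δ Z^c) ∪ Z| = 10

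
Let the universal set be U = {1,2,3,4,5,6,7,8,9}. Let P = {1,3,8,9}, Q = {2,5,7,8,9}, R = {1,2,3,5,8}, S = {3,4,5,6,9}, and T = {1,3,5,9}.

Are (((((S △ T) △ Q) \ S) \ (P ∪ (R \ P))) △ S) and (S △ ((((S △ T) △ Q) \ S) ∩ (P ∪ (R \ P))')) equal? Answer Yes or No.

S △ T = {1,4,6}
(S △ T) △ Q = {1,2,4,5,6,7,8,9}
((S △ T) △ Q) \ S = {1,2,7,8}
R \ P = {2,5}
P ∪ (R \ P) = {1,2,3,5,8,9}
(((S △ T) △ Q) \ S) \ (P ∪ (R \ P)) = {7}
((((S △ T) △ Q) \ S) \ (P ∪ (R \ P))) △ S = {3,4,5,6,7,9}
(P ∪ (R \ P))' = {4,6,7}
(((S △ T) △ Q) \ S) ∩ (P ∪ (R \ P))' = {7}
S △ ((((S △ T) △ Q) \ S) ∩ (P ∪ (R \ P))') = {3,4,5,6,7,9}
Both equal {3,4,5,6,7,9}, so ((((S △ T) △ Q) \ S) \ (P ∪ (R \ P))) △ S = S △ ((((S △ T) △ Q) \ S) ∩ (P ∪ (R \ P))').

Yes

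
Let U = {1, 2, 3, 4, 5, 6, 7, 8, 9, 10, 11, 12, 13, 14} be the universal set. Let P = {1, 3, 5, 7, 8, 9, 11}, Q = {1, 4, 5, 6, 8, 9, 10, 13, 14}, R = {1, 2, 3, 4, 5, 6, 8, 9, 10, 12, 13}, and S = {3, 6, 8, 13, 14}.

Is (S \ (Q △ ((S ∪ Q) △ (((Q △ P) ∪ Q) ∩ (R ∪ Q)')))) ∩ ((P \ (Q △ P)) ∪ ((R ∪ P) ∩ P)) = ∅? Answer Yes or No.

No

S ∪ Q = {1, 3, 4, 5, 6, 8, 9, 10, 13, 14}
Q △ P = {3, 4, 6, 7, 10, 11, 13, 14}
(Q △ P) ∪ Q = {1, 3, 4, 5, 6, 7, 8, 9, 10, 11, 13, 14}
R ∪ Q = {1, 2, 3, 4, 5, 6, 8, 9, 10, 12, 13, 14}
(R ∪ Q)' = {7, 11}
((Q △ P) ∪ Q) ∩ (R ∪ Q)' = {7, 11}
(S ∪ Q) △ (((Q △ P) ∪ Q) ∩ (R ∪ Q)') = {1, 3, 4, 5, 6, 7, 8, 9, 10, 11, 13, 14}
Q △ ((S ∪ Q) △ (((Q △ P) ∪ Q) ∩ (R ∪ Q)')) = {3, 7, 11}
S \ (Q △ ((S ∪ Q) △ (((Q △ P) ∪ Q) ∩ (R ∪ Q)'))) = {6, 8, 13, 14}
P \ (Q △ P) = {1, 5, 8, 9}
R ∪ P = {1, 2, 3, 4, 5, 6, 7, 8, 9, 10, 11, 12, 13}
(R ∪ P) ∩ P = {1, 3, 5, 7, 8, 9, 11}
(P \ (Q △ P)) ∪ ((R ∪ P) ∩ P) = {1, 3, 5, 7, 8, 9, 11}
8 lies in both, so they are not disjoint.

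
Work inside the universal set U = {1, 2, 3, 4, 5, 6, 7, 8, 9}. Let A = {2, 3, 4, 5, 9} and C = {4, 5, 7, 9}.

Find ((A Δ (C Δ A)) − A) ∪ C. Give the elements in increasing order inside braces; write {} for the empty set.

{4, 5, 7, 9}

C Δ A = {2, 3, 7}
A Δ (C Δ A) = {4, 5, 7, 9}
(A Δ (C Δ A)) − A = {7}
((A Δ (C Δ A)) − A) ∪ C = {4, 5, 7, 9}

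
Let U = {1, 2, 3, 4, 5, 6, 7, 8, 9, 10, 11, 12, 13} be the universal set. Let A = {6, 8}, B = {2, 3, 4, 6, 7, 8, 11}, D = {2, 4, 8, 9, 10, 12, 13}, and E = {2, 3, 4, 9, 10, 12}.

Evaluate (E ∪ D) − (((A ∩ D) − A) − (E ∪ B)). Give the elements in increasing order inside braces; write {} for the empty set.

E ∪ D = {2, 3, 4, 8, 9, 10, 12, 13}
A ∩ D = {8}
(A ∩ D) − A = {}
E ∪ B = {2, 3, 4, 6, 7, 8, 9, 10, 11, 12}
((A ∩ D) − A) − (E ∪ B) = {}
(E ∪ D) − (((A ∩ D) − A) − (E ∪ B)) = {2, 3, 4, 8, 9, 10, 12, 13}

{2, 3, 4, 8, 9, 10, 12, 13}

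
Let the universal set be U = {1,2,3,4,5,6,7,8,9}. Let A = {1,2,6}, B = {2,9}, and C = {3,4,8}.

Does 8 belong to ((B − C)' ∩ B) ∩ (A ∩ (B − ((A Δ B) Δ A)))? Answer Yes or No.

No

8 ∉ B and 8 ∈ C, so 8 ∉ B − C
8 ∈ (B − C)' since 8 ∉ (B − C)
8 ∈ (B − C)' and 8 ∉ B, so 8 ∉ (B − C)' ∩ B
8 ∉ A and 8 ∉ B, so 8 ∉ A Δ B
8 ∉ (A Δ B) and 8 ∉ A, so 8 ∉ (A Δ B) Δ A
8 ∉ B and 8 ∉ ((A Δ B) Δ A), so 8 ∉ B − ((A Δ B) Δ A)
8 ∉ A and 8 ∉ (B − ((A Δ B) Δ A)), so 8 ∉ A ∩ (B − ((A Δ B) Δ A))
8 ∉ ((B − C)' ∩ B) and 8 ∉ (A ∩ (B − ((A Δ B) Δ A))), so 8 ∉ ((B − C)' ∩ B) ∩ (A ∩ (B − ((A Δ B) Δ A)))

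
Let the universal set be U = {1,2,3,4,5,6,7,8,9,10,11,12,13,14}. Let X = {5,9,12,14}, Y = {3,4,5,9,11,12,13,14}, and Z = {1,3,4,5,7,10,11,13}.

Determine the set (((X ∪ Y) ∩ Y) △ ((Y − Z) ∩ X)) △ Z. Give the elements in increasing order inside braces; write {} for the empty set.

X ∪ Y = {3,4,5,9,11,12,13,14}
(X ∪ Y) ∩ Y = {3,4,5,9,11,12,13,14}
Y − Z = {9,12,14}
(Y − Z) ∩ X = {9,12,14}
((X ∪ Y) ∩ Y) △ ((Y − Z) ∩ X) = {3,4,5,11,13}
(((X ∪ Y) ∩ Y) △ ((Y − Z) ∩ X)) △ Z = {1,7,10}

{1,7,10}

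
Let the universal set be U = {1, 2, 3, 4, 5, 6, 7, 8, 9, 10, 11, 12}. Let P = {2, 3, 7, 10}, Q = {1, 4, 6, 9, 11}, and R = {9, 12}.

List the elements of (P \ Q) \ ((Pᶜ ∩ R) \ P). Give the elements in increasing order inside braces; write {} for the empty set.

P \ Q = {2, 3, 7, 10}
Pᶜ = {1, 4, 5, 6, 8, 9, 11, 12}
Pᶜ ∩ R = {9, 12}
(Pᶜ ∩ R) \ P = {9, 12}
(P \ Q) \ ((Pᶜ ∩ R) \ P) = {2, 3, 7, 10}

{2, 3, 7, 10}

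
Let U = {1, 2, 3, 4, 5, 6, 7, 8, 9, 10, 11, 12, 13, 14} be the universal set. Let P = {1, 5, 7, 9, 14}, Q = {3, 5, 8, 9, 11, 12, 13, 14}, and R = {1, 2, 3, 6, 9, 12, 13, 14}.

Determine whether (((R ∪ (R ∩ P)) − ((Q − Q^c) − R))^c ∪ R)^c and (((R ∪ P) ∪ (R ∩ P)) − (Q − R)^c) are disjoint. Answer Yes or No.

R ∩ P = {1, 9, 14}
R ∪ (R ∩ P) = {1, 2, 3, 6, 9, 12, 13, 14}
Q^c = {1, 2, 4, 6, 7, 10}
Q − Q^c = {3, 5, 8, 9, 11, 12, 13, 14}
(Q − Q^c) − R = {5, 8, 11}
(R ∪ (R ∩ P)) − ((Q − Q^c) − R) = {1, 2, 3, 6, 9, 12, 13, 14}
((R ∪ (R ∩ P)) − ((Q − Q^c) − R))^c = {4, 5, 7, 8, 10, 11}
((R ∪ (R ∩ P)) − ((Q − Q^c) − R))^c ∪ R = {1, 2, 3, 4, 5, 6, 7, 8, 9, 10, 11, 12, 13, 14}
(((R ∪ (R ∩ P)) − ((Q − Q^c) − R))^c ∪ R)^c = {}
R ∪ P = {1, 2, 3, 5, 6, 7, 9, 12, 13, 14}
(R ∪ P) ∪ (R ∩ P) = {1, 2, 3, 5, 6, 7, 9, 12, 13, 14}
Q − R = {5, 8, 11}
(Q − R)^c = {1, 2, 3, 4, 6, 7, 9, 10, 12, 13, 14}
((R ∪ P) ∪ (R ∩ P)) − (Q − R)^c = {5}
{} and {5} share no elements.

Yes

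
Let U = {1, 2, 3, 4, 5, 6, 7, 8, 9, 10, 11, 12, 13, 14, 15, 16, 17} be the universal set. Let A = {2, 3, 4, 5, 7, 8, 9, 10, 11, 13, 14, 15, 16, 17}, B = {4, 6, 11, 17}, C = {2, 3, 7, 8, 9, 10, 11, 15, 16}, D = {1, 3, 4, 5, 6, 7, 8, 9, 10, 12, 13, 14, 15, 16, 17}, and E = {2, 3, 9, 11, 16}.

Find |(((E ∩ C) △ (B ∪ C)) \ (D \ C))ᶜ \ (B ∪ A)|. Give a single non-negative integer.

E ∩ C = {2, 3, 9, 11, 16}
B ∪ C = {2, 3, 4, 6, 7, 8, 9, 10, 11, 15, 16, 17}
(E ∩ C) △ (B ∪ C) = {4, 6, 7, 8, 10, 15, 17}
D \ C = {1, 4, 5, 6, 12, 13, 14, 17}
((E ∩ C) △ (B ∪ C)) \ (D \ C) = {7, 8, 10, 15}
(((E ∩ C) △ (B ∪ C)) \ (D \ C))ᶜ = {1, 2, 3, 4, 5, 6, 9, 11, 12, 13, 14, 16, 17}
B ∪ A = {2, 3, 4, 5, 6, 7, 8, 9, 10, 11, 13, 14, 15, 16, 17}
(((E ∩ C) △ (B ∪ C)) \ (D \ C))ᶜ \ (B ∪ A) = {1, 12}
|(((E ∩ C) △ (B ∪ C)) \ (D \ C))ᶜ \ (B ∪ A)| = 2

2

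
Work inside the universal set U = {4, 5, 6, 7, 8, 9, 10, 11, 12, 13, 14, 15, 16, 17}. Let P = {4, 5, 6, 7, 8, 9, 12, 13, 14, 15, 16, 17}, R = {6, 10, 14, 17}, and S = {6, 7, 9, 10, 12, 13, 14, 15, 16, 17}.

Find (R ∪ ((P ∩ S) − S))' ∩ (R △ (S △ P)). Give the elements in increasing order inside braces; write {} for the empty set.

{4, 5, 8}

P ∩ S = {6, 7, 9, 12, 13, 14, 15, 16, 17}
(P ∩ S) − S = {}
R ∪ ((P ∩ S) − S) = {6, 10, 14, 17}
(R ∪ ((P ∩ S) − S))' = {4, 5, 7, 8, 9, 11, 12, 13, 15, 16}
S △ P = {4, 5, 8, 10}
R △ (S △ P) = {4, 5, 6, 8, 14, 17}
(R ∪ ((P ∩ S) − S))' ∩ (R △ (S △ P)) = {4, 5, 8}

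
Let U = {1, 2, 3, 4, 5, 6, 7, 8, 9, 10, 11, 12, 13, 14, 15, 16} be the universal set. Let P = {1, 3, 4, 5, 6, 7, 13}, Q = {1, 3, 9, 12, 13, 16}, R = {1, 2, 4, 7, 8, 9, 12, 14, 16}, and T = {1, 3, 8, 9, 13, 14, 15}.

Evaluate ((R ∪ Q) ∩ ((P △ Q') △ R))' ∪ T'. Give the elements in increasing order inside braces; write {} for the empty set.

R ∪ Q = {1, 2, 3, 4, 7, 8, 9, 12, 13, 14, 16}
Q' = {2, 4, 5, 6, 7, 8, 10, 11, 14, 15}
P △ Q' = {1, 2, 3, 8, 10, 11, 13, 14, 15}
(P △ Q') △ R = {3, 4, 7, 9, 10, 11, 12, 13, 15, 16}
(R ∪ Q) ∩ ((P △ Q') △ R) = {3, 4, 7, 9, 12, 13, 16}
((R ∪ Q) ∩ ((P △ Q') △ R))' = {1, 2, 5, 6, 8, 10, 11, 14, 15}
T' = {2, 4, 5, 6, 7, 10, 11, 12, 16}
((R ∪ Q) ∩ ((P △ Q') △ R))' ∪ T' = {1, 2, 4, 5, 6, 7, 8, 10, 11, 12, 14, 15, 16}

{1, 2, 4, 5, 6, 7, 8, 10, 11, 12, 14, 15, 16}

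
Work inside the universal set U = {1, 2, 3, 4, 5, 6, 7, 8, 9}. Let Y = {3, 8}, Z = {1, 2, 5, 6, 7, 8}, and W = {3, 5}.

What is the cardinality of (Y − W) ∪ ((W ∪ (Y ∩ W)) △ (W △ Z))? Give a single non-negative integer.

Y − W = {8}
Y ∩ W = {3}
W ∪ (Y ∩ W) = {3, 5}
W △ Z = {1, 2, 3, 6, 7, 8}
(W ∪ (Y ∩ W)) △ (W △ Z) = {1, 2, 5, 6, 7, 8}
(Y − W) ∪ ((W ∪ (Y ∩ W)) △ (W △ Z)) = {1, 2, 5, 6, 7, 8}
|(Y − W) ∪ ((W ∪ (Y ∩ W)) △ (W △ Z))| = 6

6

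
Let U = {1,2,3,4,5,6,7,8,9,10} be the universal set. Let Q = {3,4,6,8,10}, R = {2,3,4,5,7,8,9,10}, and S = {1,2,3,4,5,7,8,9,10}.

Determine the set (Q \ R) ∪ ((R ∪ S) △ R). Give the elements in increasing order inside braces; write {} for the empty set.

{1,6}

Q \ R = {6}
R ∪ S = {1,2,3,4,5,7,8,9,10}
(R ∪ S) △ R = {1}
(Q \ R) ∪ ((R ∪ S) △ R) = {1,6}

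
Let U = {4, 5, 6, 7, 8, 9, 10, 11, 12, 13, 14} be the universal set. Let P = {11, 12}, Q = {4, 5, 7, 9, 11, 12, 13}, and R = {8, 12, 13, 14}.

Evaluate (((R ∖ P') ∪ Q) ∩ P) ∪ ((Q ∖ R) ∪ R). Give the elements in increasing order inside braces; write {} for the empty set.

P' = {4, 5, 6, 7, 8, 9, 10, 13, 14}
R ∖ P' = {12}
(R ∖ P') ∪ Q = {4, 5, 7, 9, 11, 12, 13}
((R ∖ P') ∪ Q) ∩ P = {11, 12}
Q ∖ R = {4, 5, 7, 9, 11}
(Q ∖ R) ∪ R = {4, 5, 7, 8, 9, 11, 12, 13, 14}
(((R ∖ P') ∪ Q) ∩ P) ∪ ((Q ∖ R) ∪ R) = {4, 5, 7, 8, 9, 11, 12, 13, 14}

{4, 5, 7, 8, 9, 11, 12, 13, 14}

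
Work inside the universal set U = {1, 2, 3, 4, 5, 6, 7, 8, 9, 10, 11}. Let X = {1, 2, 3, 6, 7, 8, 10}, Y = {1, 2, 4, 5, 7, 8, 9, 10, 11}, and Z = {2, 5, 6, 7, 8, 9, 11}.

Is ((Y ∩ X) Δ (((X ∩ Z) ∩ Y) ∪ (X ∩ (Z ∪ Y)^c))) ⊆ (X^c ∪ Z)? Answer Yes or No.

No

Y ∩ X = {1, 2, 7, 8, 10}
X ∩ Z = {2, 6, 7, 8}
(X ∩ Z) ∩ Y = {2, 7, 8}
Z ∪ Y = {1, 2, 4, 5, 6, 7, 8, 9, 10, 11}
(Z ∪ Y)^c = {3}
X ∩ (Z ∪ Y)^c = {3}
((X ∩ Z) ∩ Y) ∪ (X ∩ (Z ∪ Y)^c) = {2, 3, 7, 8}
(Y ∩ X) Δ (((X ∩ Z) ∩ Y) ∪ (X ∩ (Z ∪ Y)^c)) = {1, 3, 10}
X^c = {4, 5, 9, 11}
X^c ∪ Z = {2, 4, 5, 6, 7, 8, 9, 11}
1 ∈ (Y ∩ X) Δ (((X ∩ Z) ∩ Y) ∪ (X ∩ (Z ∪ Y)^c)) but 1 ∉ X^c ∪ Z, so the inclusion fails.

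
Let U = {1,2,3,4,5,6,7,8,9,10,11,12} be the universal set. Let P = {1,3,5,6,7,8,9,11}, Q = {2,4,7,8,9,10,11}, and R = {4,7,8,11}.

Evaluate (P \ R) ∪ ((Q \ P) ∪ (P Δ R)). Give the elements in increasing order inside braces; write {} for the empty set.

{1,2,3,4,5,6,9,10}

P \ R = {1,3,5,6,9}
Q \ P = {2,4,10}
P Δ R = {1,3,4,5,6,9}
(Q \ P) ∪ (P Δ R) = {1,2,3,4,5,6,9,10}
(P \ R) ∪ ((Q \ P) ∪ (P Δ R)) = {1,2,3,4,5,6,9,10}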